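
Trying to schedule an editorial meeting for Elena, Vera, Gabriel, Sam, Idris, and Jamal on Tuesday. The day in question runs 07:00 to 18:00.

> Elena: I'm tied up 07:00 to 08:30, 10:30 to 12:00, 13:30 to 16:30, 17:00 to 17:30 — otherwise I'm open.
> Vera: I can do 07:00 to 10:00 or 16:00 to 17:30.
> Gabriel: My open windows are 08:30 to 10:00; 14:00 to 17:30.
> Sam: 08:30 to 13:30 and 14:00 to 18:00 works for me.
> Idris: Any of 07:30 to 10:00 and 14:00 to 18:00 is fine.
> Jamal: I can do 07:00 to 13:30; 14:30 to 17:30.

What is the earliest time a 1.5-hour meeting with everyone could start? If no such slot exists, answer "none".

Elena free: 08:30-10:30, 12:00-13:30, 16:30-17:00, 17:30-18:00 (invert busy blocks within the working day).
Vera free: 07:00-10:00, 16:00-17:30.
Gabriel free: 08:30-10:00, 14:00-17:30.
Sam free: 08:30-13:30, 14:00-18:00.
Idris free: 07:30-10:00, 14:00-18:00.
Jamal free: 07:00-13:30, 14:30-17:30.
Elena ∩ Vera: 08:30-10:00, 16:30-17:00.
Elena ∩ Vera ∩ Gabriel: 08:30-10:00, 16:30-17:00.
Elena ∩ Vera ∩ Gabriel ∩ Sam: 08:30-10:00, 16:30-17:00.
Elena ∩ Vera ∩ Gabriel ∩ Sam ∩ Idris: 08:30-10:00, 16:30-17:00.
Elena ∩ Vera ∩ Gabriel ∩ Sam ∩ Idris ∩ Jamal: 08:30-10:00, 16:30-17:00.
Those are the intersection windows.
The first common window of at least 90 minutes is 08:30-10:00, so the earliest start is 08:30.

08:30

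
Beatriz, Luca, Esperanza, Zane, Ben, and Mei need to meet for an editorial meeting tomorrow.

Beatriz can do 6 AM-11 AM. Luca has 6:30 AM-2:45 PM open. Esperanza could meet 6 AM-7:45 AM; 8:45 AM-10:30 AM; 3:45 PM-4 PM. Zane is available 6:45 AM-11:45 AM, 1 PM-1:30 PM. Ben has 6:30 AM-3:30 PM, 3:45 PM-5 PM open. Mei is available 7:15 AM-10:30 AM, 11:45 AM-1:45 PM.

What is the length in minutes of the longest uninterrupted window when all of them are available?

105

Beatriz ∩ Luca: 06:30-11:00.
Beatriz ∩ Luca ∩ Esperanza: 06:30-07:45, 08:45-10:30.
Beatriz ∩ Luca ∩ Esperanza ∩ Zane: 06:45-07:45, 08:45-10:30.
Beatriz ∩ Luca ∩ Esperanza ∩ Zane ∩ Ben: 06:45-07:45, 08:45-10:30.
Beatriz ∩ Luca ∩ Esperanza ∩ Zane ∩ Ben ∩ Mei: 07:15-07:45, 08:45-10:30.
Those are the intersection windows.
The longest is 08:45-10:30 at 105 minutes.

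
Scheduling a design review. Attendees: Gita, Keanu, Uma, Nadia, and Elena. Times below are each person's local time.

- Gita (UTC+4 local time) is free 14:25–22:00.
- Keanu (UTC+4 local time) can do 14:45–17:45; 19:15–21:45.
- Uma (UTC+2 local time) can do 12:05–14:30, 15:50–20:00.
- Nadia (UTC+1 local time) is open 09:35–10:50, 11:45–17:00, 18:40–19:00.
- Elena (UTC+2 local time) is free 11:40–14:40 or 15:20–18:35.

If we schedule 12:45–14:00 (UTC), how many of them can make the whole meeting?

2

Gita in UTC: 10:25-18:00 (subtract 4h to convert from UTC+4).
Keanu in UTC: 10:45-13:45, 15:15-17:45 (subtract 4h to convert from UTC+4).
Uma in UTC: 10:05-12:30, 13:50-18:00 (subtract 2h to convert from UTC+2).
Nadia in UTC: 08:35-09:50, 10:45-16:00, 17:40-18:00 (subtract 1h to convert from UTC+1).
Elena in UTC: 09:40-12:40, 13:20-16:35 (subtract 2h to convert from UTC+2).
Gita and Nadia can make the full 12:45-14:00 slot — that's 2.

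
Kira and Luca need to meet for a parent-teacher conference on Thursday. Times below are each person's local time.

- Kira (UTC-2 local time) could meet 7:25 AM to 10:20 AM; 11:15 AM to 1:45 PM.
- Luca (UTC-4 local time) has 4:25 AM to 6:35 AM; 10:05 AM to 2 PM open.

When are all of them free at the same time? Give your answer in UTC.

09:25-10:35, 14:05-15:45

Kira in UTC: 09:25-12:20, 13:15-15:45 (add 2h to convert from UTC-2).
Luca in UTC: 08:25-10:35, 14:05-18:00 (add 4h to convert from UTC-4).
Kira ∩ Luca: 09:25-10:35, 14:05-15:45.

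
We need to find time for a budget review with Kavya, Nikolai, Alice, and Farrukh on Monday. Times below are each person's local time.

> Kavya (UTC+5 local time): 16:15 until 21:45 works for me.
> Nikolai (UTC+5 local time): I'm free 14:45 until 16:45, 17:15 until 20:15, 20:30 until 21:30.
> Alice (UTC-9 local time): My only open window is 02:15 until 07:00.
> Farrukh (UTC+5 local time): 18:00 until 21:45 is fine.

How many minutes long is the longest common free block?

Kavya in UTC: 11:15-16:45 (subtract 5h to convert from UTC+5).
Nikolai in UTC: 09:45-11:45, 12:15-15:15, 15:30-16:30 (subtract 5h to convert from UTC+5).
Alice in UTC: 11:15-16:00 (add 9h to convert from UTC-9).
Farrukh in UTC: 13:00-16:45 (subtract 5h to convert from UTC+5).
Kavya ∩ Nikolai: 11:15-11:45, 12:15-15:15, 15:30-16:30.
Kavya ∩ Nikolai ∩ Alice: 11:15-11:45, 12:15-15:15, 15:30-16:00.
Kavya ∩ Nikolai ∩ Alice ∩ Farrukh: 13:00-15:15, 15:30-16:00.
Those are the intersection windows.
The longest is 13:00-15:15 at 135 minutes.

135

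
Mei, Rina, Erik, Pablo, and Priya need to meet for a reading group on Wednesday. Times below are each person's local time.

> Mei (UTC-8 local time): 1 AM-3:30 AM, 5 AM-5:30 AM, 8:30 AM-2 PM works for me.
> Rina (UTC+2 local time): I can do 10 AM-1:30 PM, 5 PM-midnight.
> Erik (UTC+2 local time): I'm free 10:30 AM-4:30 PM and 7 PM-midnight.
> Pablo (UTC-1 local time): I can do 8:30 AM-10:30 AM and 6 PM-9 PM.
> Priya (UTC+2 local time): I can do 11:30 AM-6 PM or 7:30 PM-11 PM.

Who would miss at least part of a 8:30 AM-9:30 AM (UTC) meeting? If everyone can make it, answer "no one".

Mei, Pablo, Priya

Mei in UTC: 09:00-11:30, 13:00-13:30, 16:30-22:00 (add 8h to convert from UTC-8).
Rina in UTC: 08:00-11:30, 15:00-22:00 (subtract 2h to convert from UTC+2).
Erik in UTC: 08:30-14:30, 17:00-22:00 (subtract 2h to convert from UTC+2).
Pablo in UTC: 09:30-11:30, 19:00-22:00 (add 1h to convert from UTC-1).
Priya in UTC: 09:30-16:00, 17:30-21:00 (subtract 2h to convert from UTC+2).
Mei: not fully free for 08:30-09:30. Rina: free for 08:30-09:30. Erik: free for 08:30-09:30. Pablo: not fully free for 08:30-09:30. Priya: not fully free for 08:30-09:30.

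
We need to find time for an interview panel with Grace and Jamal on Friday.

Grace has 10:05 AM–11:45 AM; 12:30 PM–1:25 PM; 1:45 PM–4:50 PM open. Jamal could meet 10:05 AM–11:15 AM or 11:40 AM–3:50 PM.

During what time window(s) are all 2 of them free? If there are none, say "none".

10:05-11:15, 11:40-11:45, 12:30-13:25, 13:45-15:50

Grace ∩ Jamal: 10:05-11:15, 11:40-11:45, 12:30-13:25, 13:45-15:50.
So the common availability across everyone is 10:05-11:15, 11:40-11:45, 12:30-13:25, 13:45-15:50.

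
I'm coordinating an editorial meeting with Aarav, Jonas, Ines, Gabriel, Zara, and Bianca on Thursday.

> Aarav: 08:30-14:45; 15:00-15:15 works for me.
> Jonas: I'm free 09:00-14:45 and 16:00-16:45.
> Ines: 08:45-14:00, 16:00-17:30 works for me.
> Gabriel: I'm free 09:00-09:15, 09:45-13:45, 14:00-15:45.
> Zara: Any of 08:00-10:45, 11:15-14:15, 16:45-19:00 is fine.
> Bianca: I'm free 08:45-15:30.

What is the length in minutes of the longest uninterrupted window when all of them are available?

150

Aarav ∩ Jonas: 09:00-14:45.
Aarav ∩ Jonas ∩ Ines: 09:00-14:00.
Aarav ∩ Jonas ∩ Ines ∩ Gabriel: 09:00-09:15, 09:45-13:45.
Aarav ∩ Jonas ∩ Ines ∩ Gabriel ∩ Zara: 09:00-09:15, 09:45-10:45, 11:15-13:45.
Aarav ∩ Jonas ∩ Ines ∩ Gabriel ∩ Zara ∩ Bianca: 09:00-09:15, 09:45-10:45, 11:15-13:45.
The longest is 11:15-13:45 at 150 minutes.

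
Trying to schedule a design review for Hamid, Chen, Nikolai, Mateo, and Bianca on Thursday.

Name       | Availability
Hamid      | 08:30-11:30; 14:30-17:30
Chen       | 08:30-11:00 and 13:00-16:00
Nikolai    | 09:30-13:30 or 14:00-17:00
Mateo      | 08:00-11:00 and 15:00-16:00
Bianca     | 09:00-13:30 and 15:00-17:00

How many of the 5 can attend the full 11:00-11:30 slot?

Hamid, Nikolai, and Bianca can make the full 11:00-11:30 slot — that's 3.

3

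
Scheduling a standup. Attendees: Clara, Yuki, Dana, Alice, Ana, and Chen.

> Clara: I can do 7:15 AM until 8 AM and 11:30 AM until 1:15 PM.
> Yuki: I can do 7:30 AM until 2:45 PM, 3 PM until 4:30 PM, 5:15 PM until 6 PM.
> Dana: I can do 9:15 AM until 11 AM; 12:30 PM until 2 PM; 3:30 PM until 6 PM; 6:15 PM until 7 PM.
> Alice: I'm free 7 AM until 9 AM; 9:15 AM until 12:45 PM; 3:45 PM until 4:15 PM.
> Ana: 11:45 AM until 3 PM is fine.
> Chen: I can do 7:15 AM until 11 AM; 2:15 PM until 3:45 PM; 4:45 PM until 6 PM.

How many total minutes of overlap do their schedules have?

Clara ∩ Yuki: 07:30-08:00, 11:30-13:15.
Clara ∩ Yuki ∩ Dana: 12:30-13:15.
Clara ∩ Yuki ∩ Dana ∩ Alice: 12:30-12:45.
Clara ∩ Yuki ∩ Dana ∩ Alice ∩ Ana: 12:30-12:45.
Clara ∩ Yuki ∩ Dana ∩ Alice ∩ Ana ∩ Chen: ∅.
There is no time when everyone is free.
There is no common window, so the total is 0 minutes.

0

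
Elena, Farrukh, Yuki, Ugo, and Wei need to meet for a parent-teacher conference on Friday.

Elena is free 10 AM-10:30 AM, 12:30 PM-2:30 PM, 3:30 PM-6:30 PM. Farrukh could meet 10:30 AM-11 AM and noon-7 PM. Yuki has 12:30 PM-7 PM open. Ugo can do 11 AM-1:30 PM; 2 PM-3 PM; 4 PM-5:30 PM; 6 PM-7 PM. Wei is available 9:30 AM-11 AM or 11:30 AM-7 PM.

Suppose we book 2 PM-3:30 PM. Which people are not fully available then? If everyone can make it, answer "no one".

Elena, Ugo

Elena: not fully free for 14:00-15:30. Farrukh: free for 14:00-15:30. Yuki: free for 14:00-15:30. Ugo: not fully free for 14:00-15:30. Wei: free for 14:00-15:30.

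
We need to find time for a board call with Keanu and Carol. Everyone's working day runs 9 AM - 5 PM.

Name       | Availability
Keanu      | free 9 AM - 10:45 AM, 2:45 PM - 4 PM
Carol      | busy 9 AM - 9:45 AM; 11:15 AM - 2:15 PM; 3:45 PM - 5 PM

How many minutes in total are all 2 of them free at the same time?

120

Keanu free: 09:00-10:45, 14:45-16:00.
Carol free: 09:45-11:15, 14:15-15:45 (invert busy blocks within the working day).
Keanu ∩ Carol: 09:45-10:45, 14:45-15:45.
Summing the common windows: 60 + 60 = 120 minutes.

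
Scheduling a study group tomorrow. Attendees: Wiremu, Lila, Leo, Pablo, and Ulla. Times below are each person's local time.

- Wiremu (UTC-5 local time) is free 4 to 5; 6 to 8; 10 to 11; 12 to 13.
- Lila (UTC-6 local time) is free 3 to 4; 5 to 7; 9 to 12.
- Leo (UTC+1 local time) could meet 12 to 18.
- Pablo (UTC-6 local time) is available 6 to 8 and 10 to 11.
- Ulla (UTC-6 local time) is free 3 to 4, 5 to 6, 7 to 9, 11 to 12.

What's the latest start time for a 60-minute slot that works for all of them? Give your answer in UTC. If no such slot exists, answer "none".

Wiremu in UTC: 09:00-10:00, 11:00-13:00, 15:00-16:00, 17:00-18:00 (add 5h to convert from UTC-5).
Lila in UTC: 09:00-10:00, 11:00-13:00, 15:00-18:00 (add 6h to convert from UTC-6).
Leo in UTC: 11:00-17:00 (subtract 1h to convert from UTC+1).
Pablo in UTC: 12:00-14:00, 16:00-17:00 (add 6h to convert from UTC-6).
Ulla in UTC: 09:00-10:00, 11:00-12:00, 13:00-15:00, 17:00-18:00 (add 6h to convert from UTC-6).
Wiremu ∩ Lila: 09:00-10:00, 11:00-13:00, 15:00-16:00, 17:00-18:00.
Wiremu ∩ Lila ∩ Leo: 11:00-13:00, 15:00-16:00.
Wiremu ∩ Lila ∩ Leo ∩ Pablo: 12:00-13:00.
Wiremu ∩ Lila ∩ Leo ∩ Pablo ∩ Ulla: ∅.
There is no time when everyone is free.
No common window is at least 60 minutes long.

none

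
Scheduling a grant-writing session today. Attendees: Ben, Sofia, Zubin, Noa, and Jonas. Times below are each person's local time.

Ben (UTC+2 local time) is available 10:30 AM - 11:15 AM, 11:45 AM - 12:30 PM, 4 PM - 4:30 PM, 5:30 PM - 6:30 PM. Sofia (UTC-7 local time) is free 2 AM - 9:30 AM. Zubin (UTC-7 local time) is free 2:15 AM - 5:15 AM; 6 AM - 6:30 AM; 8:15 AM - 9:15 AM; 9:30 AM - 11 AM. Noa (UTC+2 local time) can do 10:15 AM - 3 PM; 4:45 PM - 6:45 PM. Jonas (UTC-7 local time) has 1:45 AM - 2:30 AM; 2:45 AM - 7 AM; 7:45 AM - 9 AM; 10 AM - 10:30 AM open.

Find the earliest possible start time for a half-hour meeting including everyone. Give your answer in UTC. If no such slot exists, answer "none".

09:45

Ben in UTC: 08:30-09:15, 09:45-10:30, 14:00-14:30, 15:30-16:30 (subtract 2h to convert from UTC+2).
Sofia in UTC: 09:00-16:30 (add 7h to convert from UTC-7).
Zubin in UTC: 09:15-12:15, 13:00-13:30, 15:15-16:15, 16:30-18:00 (add 7h to convert from UTC-7).
Noa in UTC: 08:15-13:00, 14:45-16:45 (subtract 2h to convert from UTC+2).
Jonas in UTC: 08:45-09:30, 09:45-14:00, 14:45-16:00, 17:00-17:30 (add 7h to convert from UTC-7).
Ben ∩ Sofia: 09:00-09:15, 09:45-10:30, 14:00-14:30, 15:30-16:30.
Ben ∩ Sofia ∩ Zubin: 09:45-10:30, 15:30-16:15.
Ben ∩ Sofia ∩ Zubin ∩ Noa: 09:45-10:30, 15:30-16:15.
Ben ∩ Sofia ∩ Zubin ∩ Noa ∩ Jonas: 09:45-10:30, 15:30-16:00.
The first common window of at least 30 minutes is 09:45-10:30, so the earliest start is 09:45.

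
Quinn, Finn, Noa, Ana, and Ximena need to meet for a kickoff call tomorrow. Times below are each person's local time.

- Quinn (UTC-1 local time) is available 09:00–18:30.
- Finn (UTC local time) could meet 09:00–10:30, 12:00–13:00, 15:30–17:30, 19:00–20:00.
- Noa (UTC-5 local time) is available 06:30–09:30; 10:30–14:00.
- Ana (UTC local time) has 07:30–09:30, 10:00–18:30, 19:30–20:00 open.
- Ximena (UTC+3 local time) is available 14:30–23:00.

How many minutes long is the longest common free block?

120

Quinn in UTC: 10:00-19:30 (add 1h to convert from UTC-1).
Finn in UTC: 09:00-10:30, 12:00-13:00, 15:30-17:30, 19:00-20:00.
Noa in UTC: 11:30-14:30, 15:30-19:00 (add 5h to convert from UTC-5).
Ana in UTC: 07:30-09:30, 10:00-18:30, 19:30-20:00.
Ximena in UTC: 11:30-20:00 (subtract 3h to convert from UTC+3).
Quinn ∩ Finn: 10:00-10:30, 12:00-13:00, 15:30-17:30, 19:00-19:30.
Quinn ∩ Finn ∩ Noa: 12:00-13:00, 15:30-17:30.
Quinn ∩ Finn ∩ Noa ∩ Ana: 12:00-13:00, 15:30-17:30.
Quinn ∩ Finn ∩ Noa ∩ Ana ∩ Ximena: 12:00-13:00, 15:30-17:30.
The longest is 15:30-17:30 at 120 minutes.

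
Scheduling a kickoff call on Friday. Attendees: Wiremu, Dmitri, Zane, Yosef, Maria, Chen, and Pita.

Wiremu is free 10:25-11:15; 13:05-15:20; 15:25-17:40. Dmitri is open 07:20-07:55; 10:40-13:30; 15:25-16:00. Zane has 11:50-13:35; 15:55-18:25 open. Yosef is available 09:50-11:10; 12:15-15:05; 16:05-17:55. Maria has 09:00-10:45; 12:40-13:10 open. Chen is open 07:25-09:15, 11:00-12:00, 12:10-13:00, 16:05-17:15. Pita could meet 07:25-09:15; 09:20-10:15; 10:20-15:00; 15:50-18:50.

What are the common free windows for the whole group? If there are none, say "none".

none

Wiremu ∩ Dmitri: 10:40-11:15, 13:05-13:30, 15:25-16:00.
Wiremu ∩ Dmitri ∩ Zane: 13:05-13:30, 15:55-16:00.
Wiremu ∩ Dmitri ∩ Zane ∩ Yosef: 13:05-13:30.
Wiremu ∩ Dmitri ∩ Zane ∩ Yosef ∩ Maria: 13:05-13:10.
Wiremu ∩ Dmitri ∩ Zane ∩ Yosef ∩ Maria ∩ Chen: ∅.
Wiremu ∩ Dmitri ∩ Zane ∩ Yosef ∩ Maria ∩ Chen ∩ Pita: ∅.
There is no time when everyone is free.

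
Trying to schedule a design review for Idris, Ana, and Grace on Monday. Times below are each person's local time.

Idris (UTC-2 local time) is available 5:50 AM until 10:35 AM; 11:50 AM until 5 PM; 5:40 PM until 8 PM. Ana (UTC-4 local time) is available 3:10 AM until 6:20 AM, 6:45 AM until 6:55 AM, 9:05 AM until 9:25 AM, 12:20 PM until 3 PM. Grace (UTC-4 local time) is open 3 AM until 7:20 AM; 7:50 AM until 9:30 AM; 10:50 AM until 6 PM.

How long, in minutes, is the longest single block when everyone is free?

Idris in UTC: 07:50-12:35, 13:50-19:00, 19:40-22:00 (add 2h to convert from UTC-2).
Ana in UTC: 07:10-10:20, 10:45-10:55, 13:05-13:25, 16:20-19:00 (add 4h to convert from UTC-4).
Grace in UTC: 07:00-11:20, 11:50-13:30, 14:50-22:00 (add 4h to convert from UTC-4).
Idris ∩ Ana: 07:50-10:20, 10:45-10:55, 16:20-19:00.
Idris ∩ Ana ∩ Grace: 07:50-10:20, 10:45-10:55, 16:20-19:00.
Those are the intersection windows.
The longest is 16:20-19:00 at 160 minutes.

160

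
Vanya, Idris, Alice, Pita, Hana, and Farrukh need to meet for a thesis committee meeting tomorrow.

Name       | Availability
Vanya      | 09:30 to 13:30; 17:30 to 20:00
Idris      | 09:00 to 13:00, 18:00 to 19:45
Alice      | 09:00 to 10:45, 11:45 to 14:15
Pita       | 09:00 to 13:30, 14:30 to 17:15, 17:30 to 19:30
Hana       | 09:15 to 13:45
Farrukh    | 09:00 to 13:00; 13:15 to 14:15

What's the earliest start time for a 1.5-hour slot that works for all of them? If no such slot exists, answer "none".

none

Vanya ∩ Idris: 09:30-13:00, 18:00-19:45.
Vanya ∩ Idris ∩ Alice: 09:30-10:45, 11:45-13:00.
Vanya ∩ Idris ∩ Alice ∩ Pita: 09:30-10:45, 11:45-13:00.
Vanya ∩ Idris ∩ Alice ∩ Pita ∩ Hana: 09:30-10:45, 11:45-13:00.
Vanya ∩ Idris ∩ Alice ∩ Pita ∩ Hana ∩ Farrukh: 09:30-10:45, 11:45-13:00.
Those are the intersection windows.
No common window is at least 90 minutes long.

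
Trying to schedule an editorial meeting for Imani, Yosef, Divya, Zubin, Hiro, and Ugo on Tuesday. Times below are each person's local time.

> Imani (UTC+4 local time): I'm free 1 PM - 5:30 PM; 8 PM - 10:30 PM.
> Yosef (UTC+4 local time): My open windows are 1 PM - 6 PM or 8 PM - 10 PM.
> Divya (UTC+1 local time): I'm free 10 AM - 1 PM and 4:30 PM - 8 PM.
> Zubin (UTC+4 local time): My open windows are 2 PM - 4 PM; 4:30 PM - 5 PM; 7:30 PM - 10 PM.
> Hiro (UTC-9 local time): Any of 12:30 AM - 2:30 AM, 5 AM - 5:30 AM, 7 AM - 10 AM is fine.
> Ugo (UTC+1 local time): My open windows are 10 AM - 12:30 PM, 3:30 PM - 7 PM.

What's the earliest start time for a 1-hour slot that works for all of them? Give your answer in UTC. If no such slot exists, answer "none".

10:00

Imani in UTC: 09:00-13:30, 16:00-18:30 (subtract 4h to convert from UTC+4).
Yosef in UTC: 09:00-14:00, 16:00-18:00 (subtract 4h to convert from UTC+4).
Divya in UTC: 09:00-12:00, 15:30-19:00 (subtract 1h to convert from UTC+1).
Zubin in UTC: 10:00-12:00, 12:30-13:00, 15:30-18:00 (subtract 4h to convert from UTC+4).
Hiro in UTC: 09:30-11:30, 14:00-14:30, 16:00-19:00 (add 9h to convert from UTC-9).
Ugo in UTC: 09:00-11:30, 14:30-18:00 (subtract 1h to convert from UTC+1).
Imani ∩ Yosef: 09:00-13:30, 16:00-18:00.
Imani ∩ Yosef ∩ Divya: 09:00-12:00, 16:00-18:00.
Imani ∩ Yosef ∩ Divya ∩ Zubin: 10:00-12:00, 16:00-18:00.
Imani ∩ Yosef ∩ Divya ∩ Zubin ∩ Hiro: 10:00-11:30, 16:00-18:00.
Imani ∩ Yosef ∩ Divya ∩ Zubin ∩ Hiro ∩ Ugo: 10:00-11:30, 16:00-18:00.
The first common window of at least 60 minutes is 10:00-11:30, so the earliest start is 10:00.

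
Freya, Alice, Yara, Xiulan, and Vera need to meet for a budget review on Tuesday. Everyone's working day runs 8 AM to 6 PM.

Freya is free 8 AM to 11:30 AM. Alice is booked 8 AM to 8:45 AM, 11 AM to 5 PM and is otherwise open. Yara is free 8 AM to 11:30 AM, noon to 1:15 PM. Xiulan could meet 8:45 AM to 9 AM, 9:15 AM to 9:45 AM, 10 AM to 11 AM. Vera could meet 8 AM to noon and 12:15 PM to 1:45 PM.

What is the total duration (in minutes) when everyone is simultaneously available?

105

Freya free: 08:00-11:30.
Alice free: 08:45-11:00, 17:00-18:00 (invert busy blocks within the working day).
Yara free: 08:00-11:30, 12:00-13:15.
Xiulan free: 08:45-09:00, 09:15-09:45, 10:00-11:00.
Vera free: 08:00-12:00, 12:15-13:45.
Freya ∩ Alice: 08:45-11:00.
Freya ∩ Alice ∩ Yara: 08:45-11:00.
Freya ∩ Alice ∩ Yara ∩ Xiulan: 08:45-09:00, 09:15-09:45, 10:00-11:00.
Freya ∩ Alice ∩ Yara ∩ Xiulan ∩ Vera: 08:45-09:00, 09:15-09:45, 10:00-11:00.
Those are the intersection windows.
Summing the common windows: 15 + 30 + 60 = 105 minutes.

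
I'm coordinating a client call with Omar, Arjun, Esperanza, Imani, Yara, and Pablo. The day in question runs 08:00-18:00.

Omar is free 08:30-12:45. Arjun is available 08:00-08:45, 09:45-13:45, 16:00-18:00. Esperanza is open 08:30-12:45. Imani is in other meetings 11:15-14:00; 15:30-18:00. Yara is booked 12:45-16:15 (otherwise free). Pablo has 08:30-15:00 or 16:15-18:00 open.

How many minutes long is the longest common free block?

90

Omar free: 08:30-12:45.
Arjun free: 08:00-08:45, 09:45-13:45, 16:00-18:00.
Esperanza free: 08:30-12:45.
Imani free: 08:00-11:15, 14:00-15:30 (invert busy blocks within the working day).
Yara free: 08:00-12:45, 16:15-18:00 (invert busy blocks within the working day).
Pablo free: 08:30-15:00, 16:15-18:00.
Omar ∩ Arjun: 08:30-08:45, 09:45-12:45.
Omar ∩ Arjun ∩ Esperanza: 08:30-08:45, 09:45-12:45.
Omar ∩ Arjun ∩ Esperanza ∩ Imani: 08:30-08:45, 09:45-11:15.
Omar ∩ Arjun ∩ Esperanza ∩ Imani ∩ Yara: 08:30-08:45, 09:45-11:15.
Omar ∩ Arjun ∩ Esperanza ∩ Imani ∩ Yara ∩ Pablo: 08:30-08:45, 09:45-11:15.
So the common availability across everyone is 08:30-08:45, 09:45-11:15.
The longest is 09:45-11:15 at 90 minutes.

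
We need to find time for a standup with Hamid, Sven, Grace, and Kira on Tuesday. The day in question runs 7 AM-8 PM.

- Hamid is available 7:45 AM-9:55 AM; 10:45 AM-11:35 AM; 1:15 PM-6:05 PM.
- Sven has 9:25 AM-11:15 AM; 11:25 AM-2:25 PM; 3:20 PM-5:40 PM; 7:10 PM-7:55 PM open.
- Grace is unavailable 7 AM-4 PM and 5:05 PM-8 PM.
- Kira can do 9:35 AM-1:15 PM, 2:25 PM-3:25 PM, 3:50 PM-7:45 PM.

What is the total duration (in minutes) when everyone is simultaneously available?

Hamid free: 07:45-09:55, 10:45-11:35, 13:15-18:05.
Sven free: 09:25-11:15, 11:25-14:25, 15:20-17:40, 19:10-19:55.
Grace free: 16:00-17:05 (invert busy blocks within the working day).
Kira free: 09:35-13:15, 14:25-15:25, 15:50-19:45.
Hamid ∩ Sven: 09:25-09:55, 10:45-11:15, 11:25-11:35, 13:15-14:25, 15:20-17:40.
Hamid ∩ Sven ∩ Grace: 16:00-17:05.
Hamid ∩ Sven ∩ Grace ∩ Kira: 16:00-17:05.
That's a single block of 65 minutes.

65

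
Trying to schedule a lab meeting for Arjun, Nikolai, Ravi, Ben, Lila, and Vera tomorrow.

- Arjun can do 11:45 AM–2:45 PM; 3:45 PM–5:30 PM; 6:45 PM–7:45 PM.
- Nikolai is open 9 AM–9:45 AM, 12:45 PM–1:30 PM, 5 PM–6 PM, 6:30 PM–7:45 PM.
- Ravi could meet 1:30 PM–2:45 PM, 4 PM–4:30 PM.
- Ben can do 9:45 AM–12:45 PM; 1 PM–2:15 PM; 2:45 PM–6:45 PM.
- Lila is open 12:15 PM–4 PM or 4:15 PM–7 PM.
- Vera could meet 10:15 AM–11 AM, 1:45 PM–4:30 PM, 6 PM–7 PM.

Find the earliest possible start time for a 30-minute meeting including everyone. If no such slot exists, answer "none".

Arjun ∩ Nikolai: 12:45-13:30, 17:00-17:30, 18:45-19:45.
Arjun ∩ Nikolai ∩ Ravi: ∅.
Arjun ∩ Nikolai ∩ Ravi ∩ Ben: ∅.
Arjun ∩ Nikolai ∩ Ravi ∩ Ben ∩ Lila: ∅.
Arjun ∩ Nikolai ∩ Ravi ∩ Ben ∩ Lila ∩ Vera: ∅.
There is no time when everyone is free.
No common window is at least 30 minutes long.

none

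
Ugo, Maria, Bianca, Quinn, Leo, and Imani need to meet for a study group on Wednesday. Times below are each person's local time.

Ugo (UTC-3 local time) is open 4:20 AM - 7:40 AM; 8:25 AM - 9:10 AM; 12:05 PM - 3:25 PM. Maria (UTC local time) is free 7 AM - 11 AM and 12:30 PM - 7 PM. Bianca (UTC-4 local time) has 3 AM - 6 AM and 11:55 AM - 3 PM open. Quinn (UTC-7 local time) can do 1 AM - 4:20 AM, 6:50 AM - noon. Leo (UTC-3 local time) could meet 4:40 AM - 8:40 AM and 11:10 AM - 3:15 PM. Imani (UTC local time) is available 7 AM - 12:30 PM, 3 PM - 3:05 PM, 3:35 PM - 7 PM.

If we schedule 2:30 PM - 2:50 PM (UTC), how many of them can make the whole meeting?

3

Ugo in UTC: 07:20-10:40, 11:25-12:10, 15:05-18:25 (add 3h to convert from UTC-3).
Maria in UTC: 07:00-11:00, 12:30-19:00.
Bianca in UTC: 07:00-10:00, 15:55-19:00 (add 4h to convert from UTC-4).
Quinn in UTC: 08:00-11:20, 13:50-19:00 (add 7h to convert from UTC-7).
Leo in UTC: 07:40-11:40, 14:10-18:15 (add 3h to convert from UTC-3).
Imani in UTC: 07:00-12:30, 15:00-15:05, 15:35-19:00.
Maria, Quinn, and Leo can make the full 14:30-14:50 slot — that's 3.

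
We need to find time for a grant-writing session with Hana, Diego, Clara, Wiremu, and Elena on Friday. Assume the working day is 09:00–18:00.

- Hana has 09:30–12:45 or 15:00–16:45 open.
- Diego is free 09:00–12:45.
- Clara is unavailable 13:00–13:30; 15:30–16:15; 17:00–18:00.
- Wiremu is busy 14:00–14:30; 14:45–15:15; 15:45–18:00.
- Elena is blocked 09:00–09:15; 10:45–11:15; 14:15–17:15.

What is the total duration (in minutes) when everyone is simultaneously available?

Hana free: 09:30-12:45, 15:00-16:45.
Diego free: 09:00-12:45.
Clara free: 09:00-13:00, 13:30-15:30, 16:15-17:00 (invert busy blocks within the working day).
Wiremu free: 09:00-14:00, 14:30-14:45, 15:15-15:45 (invert busy blocks within the working day).
Elena free: 09:15-10:45, 11:15-14:15, 17:15-18:00 (invert busy blocks within the working day).
Hana ∩ Diego: 09:30-12:45.
Hana ∩ Diego ∩ Clara: 09:30-12:45.
Hana ∩ Diego ∩ Clara ∩ Wiremu: 09:30-12:45.
Hana ∩ Diego ∩ Clara ∩ Wiremu ∩ Elena: 09:30-10:45, 11:15-12:45.
Summing the common windows: 75 + 90 = 165 minutes.

165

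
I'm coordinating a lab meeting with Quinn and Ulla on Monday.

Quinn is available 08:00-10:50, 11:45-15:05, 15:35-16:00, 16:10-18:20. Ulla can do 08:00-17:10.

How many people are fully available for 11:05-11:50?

1

Ulla can make the full 11:05-11:50 slot — that's 1.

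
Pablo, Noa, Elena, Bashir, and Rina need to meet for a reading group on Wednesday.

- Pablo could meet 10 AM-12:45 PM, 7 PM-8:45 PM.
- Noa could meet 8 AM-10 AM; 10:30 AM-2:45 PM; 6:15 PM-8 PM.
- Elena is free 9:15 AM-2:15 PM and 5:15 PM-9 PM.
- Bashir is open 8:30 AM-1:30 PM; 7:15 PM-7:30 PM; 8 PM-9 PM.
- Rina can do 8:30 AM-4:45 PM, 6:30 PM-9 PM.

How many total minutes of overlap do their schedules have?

150

Pablo ∩ Noa: 10:30-12:45, 19:00-20:00.
Pablo ∩ Noa ∩ Elena: 10:30-12:45, 19:00-20:00.
Pablo ∩ Noa ∩ Elena ∩ Bashir: 10:30-12:45, 19:15-19:30.
Pablo ∩ Noa ∩ Elena ∩ Bashir ∩ Rina: 10:30-12:45, 19:15-19:30.
Summing the common windows: 135 + 15 = 150 minutes.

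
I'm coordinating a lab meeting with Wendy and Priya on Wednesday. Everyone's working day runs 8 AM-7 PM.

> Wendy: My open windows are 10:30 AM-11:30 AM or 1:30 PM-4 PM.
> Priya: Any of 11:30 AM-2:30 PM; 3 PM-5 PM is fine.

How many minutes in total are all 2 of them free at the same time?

Wendy ∩ Priya: 13:30-14:30, 15:00-16:00.
Summing the common windows: 60 + 60 = 120 minutes.

120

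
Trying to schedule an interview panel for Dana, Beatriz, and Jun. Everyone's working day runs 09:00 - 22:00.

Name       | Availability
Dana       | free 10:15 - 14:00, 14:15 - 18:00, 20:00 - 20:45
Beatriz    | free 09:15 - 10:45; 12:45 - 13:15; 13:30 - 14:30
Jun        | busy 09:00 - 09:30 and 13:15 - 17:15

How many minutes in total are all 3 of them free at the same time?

Dana free: 10:15-14:00, 14:15-18:00, 20:00-20:45.
Beatriz free: 09:15-10:45, 12:45-13:15, 13:30-14:30.
Jun free: 09:30-13:15, 17:15-22:00 (invert busy blocks within the working day).
Dana ∩ Beatriz: 10:15-10:45, 12:45-13:15, 13:30-14:00, 14:15-14:30.
Dana ∩ Beatriz ∩ Jun: 10:15-10:45, 12:45-13:15.
Summing the common windows: 30 + 30 = 60 minutes.

60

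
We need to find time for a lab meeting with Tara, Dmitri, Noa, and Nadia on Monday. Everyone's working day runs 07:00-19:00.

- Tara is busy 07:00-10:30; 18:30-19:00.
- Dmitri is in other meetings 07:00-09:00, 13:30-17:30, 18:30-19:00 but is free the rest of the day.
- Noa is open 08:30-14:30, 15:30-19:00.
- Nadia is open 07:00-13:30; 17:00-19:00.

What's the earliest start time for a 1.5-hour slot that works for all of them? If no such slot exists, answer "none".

10:30

Tara free: 10:30-18:30 (invert busy blocks within the working day).
Dmitri free: 09:00-13:30, 17:30-18:30 (invert busy blocks within the working day).
Noa free: 08:30-14:30, 15:30-19:00.
Nadia free: 07:00-13:30, 17:00-19:00.
Tara ∩ Dmitri: 10:30-13:30, 17:30-18:30.
Tara ∩ Dmitri ∩ Noa: 10:30-13:30, 17:30-18:30.
Tara ∩ Dmitri ∩ Noa ∩ Nadia: 10:30-13:30, 17:30-18:30.
So the common availability across everyone is 10:30-13:30, 17:30-18:30.
The first common window of at least 90 minutes is 10:30-13:30, so the earliest start is 10:30.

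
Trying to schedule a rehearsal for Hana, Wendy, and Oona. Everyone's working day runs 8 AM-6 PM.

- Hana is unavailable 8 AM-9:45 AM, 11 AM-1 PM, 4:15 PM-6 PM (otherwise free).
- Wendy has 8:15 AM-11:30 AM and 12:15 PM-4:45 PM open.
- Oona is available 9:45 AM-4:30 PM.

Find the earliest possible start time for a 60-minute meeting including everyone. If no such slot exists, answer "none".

09:45

Hana free: 09:45-11:00, 13:00-16:15 (invert busy blocks within the working day).
Wendy free: 08:15-11:30, 12:15-16:45.
Oona free: 09:45-16:30.
Hana ∩ Wendy: 09:45-11:00, 13:00-16:15.
Hana ∩ Wendy ∩ Oona: 09:45-11:00, 13:00-16:15.
Those are the intersection windows.
The first common window of at least 60 minutes is 09:45-11:00, so the earliest start is 09:45.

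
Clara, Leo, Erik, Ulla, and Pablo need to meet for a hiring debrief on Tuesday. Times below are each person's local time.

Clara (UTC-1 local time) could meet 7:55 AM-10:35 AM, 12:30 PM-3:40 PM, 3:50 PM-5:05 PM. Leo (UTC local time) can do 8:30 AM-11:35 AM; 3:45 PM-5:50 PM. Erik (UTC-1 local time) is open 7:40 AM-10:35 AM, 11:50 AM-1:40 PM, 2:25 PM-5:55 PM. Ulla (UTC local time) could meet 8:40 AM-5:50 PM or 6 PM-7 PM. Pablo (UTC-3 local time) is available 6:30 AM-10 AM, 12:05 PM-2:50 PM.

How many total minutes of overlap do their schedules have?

240

Clara in UTC: 08:55-11:35, 13:30-16:40, 16:50-18:05 (add 1h to convert from UTC-1).
Leo in UTC: 08:30-11:35, 15:45-17:50.
Erik in UTC: 08:40-11:35, 12:50-14:40, 15:25-18:55 (add 1h to convert from UTC-1).
Ulla in UTC: 08:40-17:50, 18:00-19:00.
Pablo in UTC: 09:30-13:00, 15:05-17:50 (add 3h to convert from UTC-3).
Clara ∩ Leo: 08:55-11:35, 15:45-16:40, 16:50-17:50.
Clara ∩ Leo ∩ Erik: 08:55-11:35, 15:45-16:40, 16:50-17:50.
Clara ∩ Leo ∩ Erik ∩ Ulla: 08:55-11:35, 15:45-16:40, 16:50-17:50.
Clara ∩ Leo ∩ Erik ∩ Ulla ∩ Pablo: 09:30-11:35, 15:45-16:40, 16:50-17:50.
Those are the intersection windows.
Summing the common windows: 125 + 55 + 60 = 240 minutes.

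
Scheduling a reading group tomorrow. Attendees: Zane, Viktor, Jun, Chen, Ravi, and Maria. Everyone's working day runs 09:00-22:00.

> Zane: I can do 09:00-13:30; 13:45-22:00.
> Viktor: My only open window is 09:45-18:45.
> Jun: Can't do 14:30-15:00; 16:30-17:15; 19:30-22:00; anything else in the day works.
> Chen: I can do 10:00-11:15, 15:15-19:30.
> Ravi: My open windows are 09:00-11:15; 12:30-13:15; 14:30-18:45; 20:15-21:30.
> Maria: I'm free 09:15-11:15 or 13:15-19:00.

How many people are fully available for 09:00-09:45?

Zane free: 09:00-13:30, 13:45-22:00.
Viktor free: 09:45-18:45.
Jun free: 09:00-14:30, 15:00-16:30, 17:15-19:30 (invert busy blocks within the working day).
Chen free: 10:00-11:15, 15:15-19:30.
Ravi free: 09:00-11:15, 12:30-13:15, 14:30-18:45, 20:15-21:30.
Maria free: 09:15-11:15, 13:15-19:00.
Zane, Jun, and Ravi can make the full 09:00-09:45 slot — that's 3.

3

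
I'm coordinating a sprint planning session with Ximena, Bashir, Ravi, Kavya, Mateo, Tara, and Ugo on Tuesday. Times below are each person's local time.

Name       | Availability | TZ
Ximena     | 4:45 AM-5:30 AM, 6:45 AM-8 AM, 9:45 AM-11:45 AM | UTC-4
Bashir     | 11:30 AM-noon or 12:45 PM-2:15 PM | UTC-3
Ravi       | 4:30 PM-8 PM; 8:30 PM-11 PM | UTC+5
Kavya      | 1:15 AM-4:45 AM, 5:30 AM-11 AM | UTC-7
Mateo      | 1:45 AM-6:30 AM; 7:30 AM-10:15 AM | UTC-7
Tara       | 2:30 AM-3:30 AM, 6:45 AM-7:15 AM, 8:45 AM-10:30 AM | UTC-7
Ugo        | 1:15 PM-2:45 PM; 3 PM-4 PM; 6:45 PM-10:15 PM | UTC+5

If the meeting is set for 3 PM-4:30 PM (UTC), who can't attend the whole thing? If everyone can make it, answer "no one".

Ximena in UTC: 08:45-09:30, 10:45-12:00, 13:45-15:45 (add 4h to convert from UTC-4).
Bashir in UTC: 14:30-15:00, 15:45-17:15 (add 3h to convert from UTC-3).
Ravi in UTC: 11:30-15:00, 15:30-18:00 (subtract 5h to convert from UTC+5).
Kavya in UTC: 08:15-11:45, 12:30-18:00 (add 7h to convert from UTC-7).
Mateo in UTC: 08:45-13:30, 14:30-17:15 (add 7h to convert from UTC-7).
Tara in UTC: 09:30-10:30, 13:45-14:15, 15:45-17:30 (add 7h to convert from UTC-7).
Ugo in UTC: 08:15-09:45, 10:00-11:00, 13:45-17:15 (subtract 5h to convert from UTC+5).
Ximena: not fully free for 15:00-16:30. Bashir: not fully free for 15:00-16:30. Ravi: not fully free for 15:00-16:30. Kavya: free for 15:00-16:30. Mateo: free for 15:00-16:30. Tara: not fully free for 15:00-16:30. Ugo: free for 15:00-16:30.

Bashir, Ravi, Tara, Ximena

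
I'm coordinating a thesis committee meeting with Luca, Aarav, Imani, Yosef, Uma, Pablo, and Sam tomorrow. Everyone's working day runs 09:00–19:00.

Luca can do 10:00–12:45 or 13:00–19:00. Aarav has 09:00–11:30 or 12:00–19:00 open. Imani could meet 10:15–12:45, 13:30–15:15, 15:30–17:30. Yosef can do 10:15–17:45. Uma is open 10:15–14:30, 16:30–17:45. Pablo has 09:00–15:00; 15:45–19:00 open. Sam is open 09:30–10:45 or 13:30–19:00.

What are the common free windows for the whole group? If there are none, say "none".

Luca ∩ Aarav: 10:00-11:30, 12:00-12:45, 13:00-19:00.
Luca ∩ Aarav ∩ Imani: 10:15-11:30, 12:00-12:45, 13:30-15:15, 15:30-17:30.
Luca ∩ Aarav ∩ Imani ∩ Yosef: 10:15-11:30, 12:00-12:45, 13:30-15:15, 15:30-17:30.
Luca ∩ Aarav ∩ Imani ∩ Yosef ∩ Uma: 10:15-11:30, 12:00-12:45, 13:30-14:30, 16:30-17:30.
Luca ∩ Aarav ∩ Imani ∩ Yosef ∩ Uma ∩ Pablo: 10:15-11:30, 12:00-12:45, 13:30-14:30, 16:30-17:30.
Luca ∩ Aarav ∩ Imani ∩ Yosef ∩ Uma ∩ Pablo ∩ Sam: 10:15-10:45, 13:30-14:30, 16:30-17:30.
Those are the intersection windows.

10:15-10:45, 13:30-14:30, 16:30-17:30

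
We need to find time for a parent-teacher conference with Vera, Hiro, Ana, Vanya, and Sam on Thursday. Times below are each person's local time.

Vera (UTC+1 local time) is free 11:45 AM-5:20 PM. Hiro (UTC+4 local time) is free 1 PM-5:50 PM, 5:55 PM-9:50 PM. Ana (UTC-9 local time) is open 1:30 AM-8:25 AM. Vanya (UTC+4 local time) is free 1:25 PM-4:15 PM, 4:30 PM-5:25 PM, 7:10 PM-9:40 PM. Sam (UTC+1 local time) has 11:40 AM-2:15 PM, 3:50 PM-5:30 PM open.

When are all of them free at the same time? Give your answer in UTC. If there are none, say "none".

Vera in UTC: 10:45-16:20 (subtract 1h to convert from UTC+1).
Hiro in UTC: 09:00-13:50, 13:55-17:50 (subtract 4h to convert from UTC+4).
Ana in UTC: 10:30-17:25 (add 9h to convert from UTC-9).
Vanya in UTC: 09:25-12:15, 12:30-13:25, 15:10-17:40 (subtract 4h to convert from UTC+4).
Sam in UTC: 10:40-13:15, 14:50-16:30 (subtract 1h to convert from UTC+1).
Vera ∩ Hiro: 10:45-13:50, 13:55-16:20.
Vera ∩ Hiro ∩ Ana: 10:45-13:50, 13:55-16:20.
Vera ∩ Hiro ∩ Ana ∩ Vanya: 10:45-12:15, 12:30-13:25, 15:10-16:20.
Vera ∩ Hiro ∩ Ana ∩ Vanya ∩ Sam: 10:45-12:15, 12:30-13:15, 15:10-16:20.
Those are the intersection windows.

10:45-12:15, 12:30-13:15, 15:10-16:20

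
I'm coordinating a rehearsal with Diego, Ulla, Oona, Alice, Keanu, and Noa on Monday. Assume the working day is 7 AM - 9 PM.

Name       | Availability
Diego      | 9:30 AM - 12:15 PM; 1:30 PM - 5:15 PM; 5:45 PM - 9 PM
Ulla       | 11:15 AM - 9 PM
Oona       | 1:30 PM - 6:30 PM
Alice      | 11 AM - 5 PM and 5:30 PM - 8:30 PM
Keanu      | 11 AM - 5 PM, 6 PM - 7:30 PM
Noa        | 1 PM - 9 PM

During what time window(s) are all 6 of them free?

Diego ∩ Ulla: 11:15-12:15, 13:30-17:15, 17:45-21:00.
Diego ∩ Ulla ∩ Oona: 13:30-17:15, 17:45-18:30.
Diego ∩ Ulla ∩ Oona ∩ Alice: 13:30-17:00, 17:45-18:30.
Diego ∩ Ulla ∩ Oona ∩ Alice ∩ Keanu: 13:30-17:00, 18:00-18:30.
Diego ∩ Ulla ∩ Oona ∩ Alice ∩ Keanu ∩ Noa: 13:30-17:00, 18:00-18:30.

13:30-17:00, 18:00-18:30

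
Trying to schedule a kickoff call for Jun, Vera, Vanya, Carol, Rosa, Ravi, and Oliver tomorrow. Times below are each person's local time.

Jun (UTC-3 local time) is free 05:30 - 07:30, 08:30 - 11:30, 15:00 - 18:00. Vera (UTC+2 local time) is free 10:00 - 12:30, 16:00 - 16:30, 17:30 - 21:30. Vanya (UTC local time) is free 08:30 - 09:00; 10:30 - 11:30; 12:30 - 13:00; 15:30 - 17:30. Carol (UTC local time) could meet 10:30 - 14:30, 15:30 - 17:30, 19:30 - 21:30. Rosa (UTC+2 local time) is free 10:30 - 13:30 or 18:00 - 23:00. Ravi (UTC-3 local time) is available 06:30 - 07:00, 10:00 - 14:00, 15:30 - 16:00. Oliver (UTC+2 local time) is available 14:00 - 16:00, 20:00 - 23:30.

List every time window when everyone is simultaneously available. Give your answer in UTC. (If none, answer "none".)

Jun in UTC: 08:30-10:30, 11:30-14:30, 18:00-21:00 (add 3h to convert from UTC-3).
Vera in UTC: 08:00-10:30, 14:00-14:30, 15:30-19:30 (subtract 2h to convert from UTC+2).
Vanya in UTC: 08:30-09:00, 10:30-11:30, 12:30-13:00, 15:30-17:30.
Carol in UTC: 10:30-14:30, 15:30-17:30, 19:30-21:30.
Rosa in UTC: 08:30-11:30, 16:00-21:00 (subtract 2h to convert from UTC+2).
Ravi in UTC: 09:30-10:00, 13:00-17:00, 18:30-19:00 (add 3h to convert from UTC-3).
Oliver in UTC: 12:00-14:00, 18:00-21:30 (subtract 2h to convert from UTC+2).
Jun ∩ Vera: 08:30-10:30, 14:00-14:30, 18:00-19:30.
Jun ∩ Vera ∩ Vanya: 08:30-09:00.
Jun ∩ Vera ∩ Vanya ∩ Carol: ∅.
Jun ∩ Vera ∩ Vanya ∩ Carol ∩ Rosa: ∅.
Jun ∩ Vera ∩ Vanya ∩ Carol ∩ Rosa ∩ Ravi: ∅.
Jun ∩ Vera ∩ Vanya ∩ Carol ∩ Rosa ∩ Ravi ∩ Oliver: ∅.
There is no time when everyone is free.

none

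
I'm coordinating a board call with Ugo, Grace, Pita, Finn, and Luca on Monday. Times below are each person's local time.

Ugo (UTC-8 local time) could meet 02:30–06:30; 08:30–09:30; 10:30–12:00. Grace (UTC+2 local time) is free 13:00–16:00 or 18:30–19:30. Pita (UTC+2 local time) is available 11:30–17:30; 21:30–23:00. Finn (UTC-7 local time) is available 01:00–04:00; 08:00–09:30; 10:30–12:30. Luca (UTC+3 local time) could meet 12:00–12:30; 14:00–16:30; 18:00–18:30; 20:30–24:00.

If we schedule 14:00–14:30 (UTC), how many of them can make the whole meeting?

2

Ugo in UTC: 10:30-14:30, 16:30-17:30, 18:30-20:00 (add 8h to convert from UTC-8).
Grace in UTC: 11:00-14:00, 16:30-17:30 (subtract 2h to convert from UTC+2).
Pita in UTC: 09:30-15:30, 19:30-21:00 (subtract 2h to convert from UTC+2).
Finn in UTC: 08:00-11:00, 15:00-16:30, 17:30-19:30 (add 7h to convert from UTC-7).
Luca in UTC: 09:00-09:30, 11:00-13:30, 15:00-15:30, 17:30-21:00 (subtract 3h to convert from UTC+3).
Ugo and Pita can make the full 14:00-14:30 slot — that's 2.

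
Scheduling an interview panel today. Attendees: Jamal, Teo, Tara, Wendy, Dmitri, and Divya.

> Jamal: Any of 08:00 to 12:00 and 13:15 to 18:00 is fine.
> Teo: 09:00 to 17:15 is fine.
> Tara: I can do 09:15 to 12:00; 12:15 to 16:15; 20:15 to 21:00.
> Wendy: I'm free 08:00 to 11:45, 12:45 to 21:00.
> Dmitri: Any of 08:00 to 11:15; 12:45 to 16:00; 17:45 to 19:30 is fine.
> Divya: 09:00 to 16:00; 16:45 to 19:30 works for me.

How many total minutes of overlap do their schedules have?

Jamal ∩ Teo: 09:00-12:00, 13:15-17:15.
Jamal ∩ Teo ∩ Tara: 09:15-12:00, 13:15-16:15.
Jamal ∩ Teo ∩ Tara ∩ Wendy: 09:15-11:45, 13:15-16:15.
Jamal ∩ Teo ∩ Tara ∩ Wendy ∩ Dmitri: 09:15-11:15, 13:15-16:00.
Jamal ∩ Teo ∩ Tara ∩ Wendy ∩ Dmitri ∩ Divya: 09:15-11:15, 13:15-16:00.
Those are the intersection windows.
Summing the common windows: 120 + 165 = 285 minutes.

285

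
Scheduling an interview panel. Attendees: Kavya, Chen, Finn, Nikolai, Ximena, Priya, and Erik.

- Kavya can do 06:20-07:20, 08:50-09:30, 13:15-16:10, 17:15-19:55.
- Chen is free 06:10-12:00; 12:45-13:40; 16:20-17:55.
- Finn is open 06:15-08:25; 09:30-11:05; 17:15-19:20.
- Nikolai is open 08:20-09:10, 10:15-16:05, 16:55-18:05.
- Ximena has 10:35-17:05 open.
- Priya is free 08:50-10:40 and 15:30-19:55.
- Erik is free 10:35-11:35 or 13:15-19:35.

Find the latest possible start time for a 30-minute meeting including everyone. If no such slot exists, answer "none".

none

Kavya ∩ Chen: 06:20-07:20, 08:50-09:30, 13:15-13:40, 17:15-17:55.
Kavya ∩ Chen ∩ Finn: 06:20-07:20, 17:15-17:55.
Kavya ∩ Chen ∩ Finn ∩ Nikolai: 17:15-17:55.
Kavya ∩ Chen ∩ Finn ∩ Nikolai ∩ Ximena: ∅.
Kavya ∩ Chen ∩ Finn ∩ Nikolai ∩ Ximena ∩ Priya: ∅.
Kavya ∩ Chen ∩ Finn ∩ Nikolai ∩ Ximena ∩ Priya ∩ Erik: ∅.
There is no time when everyone is free.
No common window is at least 30 minutes long.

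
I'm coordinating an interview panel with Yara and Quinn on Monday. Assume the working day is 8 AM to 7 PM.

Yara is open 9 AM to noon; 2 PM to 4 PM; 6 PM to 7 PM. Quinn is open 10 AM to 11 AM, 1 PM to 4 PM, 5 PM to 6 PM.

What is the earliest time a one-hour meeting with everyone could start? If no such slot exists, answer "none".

Yara ∩ Quinn: 10:00-11:00, 14:00-16:00.
So the common availability across everyone is 10:00-11:00, 14:00-16:00.
The first common window of at least 60 minutes is 10:00-11:00, so the earliest start is 10:00.

10:00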